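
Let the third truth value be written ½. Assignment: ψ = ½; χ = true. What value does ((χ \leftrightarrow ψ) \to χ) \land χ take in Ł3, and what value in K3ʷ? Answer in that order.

In Ł3: χ \leftrightarrow ψ = true \leftrightarrow ½ = ½  [1 − |1−½|]
(χ \leftrightarrow ψ) \to χ = ½ \to true = true
((χ \leftrightarrow ψ) \to χ) \land χ = true \land true = true
In K3ʷ: χ \leftrightarrow ψ = true \leftrightarrow ½ = ½
(χ \leftrightarrow ψ) \to χ = ½ \to true = ½
((χ \leftrightarrow ψ) \to χ) \land χ = ½ \land true = ½
They differ because Ł3 and K3ʷ treat ½ differently under the binary connectives.

true; ½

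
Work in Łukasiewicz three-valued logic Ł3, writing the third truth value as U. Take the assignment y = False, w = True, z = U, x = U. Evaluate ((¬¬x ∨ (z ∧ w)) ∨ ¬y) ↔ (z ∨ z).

U

¬x = ¬U = U
¬¬x = ¬U = U
z ∧ w = U ∧ True = U
¬¬x ∨ (z ∧ w) = U ∨ U = U
¬y = ¬False = True
(¬¬x ∨ (z ∧ w)) ∨ ¬y = U ∨ True = True
z ∨ z = U ∨ U = U
((¬¬x ∨ (z ∧ w)) ∨ ¬y) ↔ (z ∨ z) = True ↔ U = U  [1 − |1−½|]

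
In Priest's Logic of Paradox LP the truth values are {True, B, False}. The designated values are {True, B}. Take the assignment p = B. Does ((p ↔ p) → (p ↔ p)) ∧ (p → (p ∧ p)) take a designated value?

Yes

p ↔ p = B ↔ B = B
p ↔ p = B ↔ B = B
(p ↔ p) → (p ↔ p) = B → B = B  [¬B ∨ B]
p ∧ p = B ∧ B = B
p → (p ∧ p) = B → B = B
((p ↔ p) → (p ↔ p)) ∧ (p → (p ∧ p)) = B ∧ B = B
B ∈ {True, B}.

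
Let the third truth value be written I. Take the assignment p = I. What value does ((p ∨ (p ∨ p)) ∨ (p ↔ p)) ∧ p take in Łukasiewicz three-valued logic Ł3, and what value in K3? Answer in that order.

In Łukasiewicz three-valued logic Ł3: p ∨ p = I ∨ I = I
p ∨ (p ∨ p) = I ∨ I = I
p ↔ p = I ↔ I = 1  [1 − |½−½|]
(p ∨ (p ∨ p)) ∨ (p ↔ p) = I ∨ 1 = 1
((p ∨ (p ∨ p)) ∨ (p ↔ p)) ∧ p = 1 ∧ I = I
In K3: p ∨ p = I ∨ I = I
p ∨ (p ∨ p) = I ∨ I = I
p ↔ p = I ↔ I = I
(p ∨ (p ∨ p)) ∨ (p ↔ p) = I ∨ I = I
((p ∨ (p ∨ p)) ∨ (p ↔ p)) ∧ p = I ∧ I = I

I; I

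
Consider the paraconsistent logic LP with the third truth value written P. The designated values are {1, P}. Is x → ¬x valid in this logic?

No

Countermodel: x=1 gives 0, which is not designated.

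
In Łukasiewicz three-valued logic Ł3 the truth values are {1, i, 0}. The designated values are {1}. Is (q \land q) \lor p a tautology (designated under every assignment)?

No

Countermodel: q=i, p=i gives i, which is not designated.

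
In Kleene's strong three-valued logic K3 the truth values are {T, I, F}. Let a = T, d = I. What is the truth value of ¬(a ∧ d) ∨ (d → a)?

T

a ∧ d = T ∧ I = I
¬(a ∧ d) = ¬I = I
d → a = I → T = T
¬(a ∧ d) ∨ (d → a) = I ∨ T = T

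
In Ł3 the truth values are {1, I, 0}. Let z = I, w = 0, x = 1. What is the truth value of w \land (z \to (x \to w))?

x \to w = 1 \to 0 = 0
z \to (x \to w) = I \to 0 = I  [min(1, 1−½+0)]
w \land (z \to (x \to w)) = 0 \land I = 0

0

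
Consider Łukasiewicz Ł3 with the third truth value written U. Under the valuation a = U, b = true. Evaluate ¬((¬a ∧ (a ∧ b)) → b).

false

¬a = ¬U = U
a ∧ b = U ∧ true = U
¬a ∧ (a ∧ b) = U ∧ U = U
(¬a ∧ (a ∧ b)) → b = U → true = true
¬((¬a ∧ (a ∧ b)) → b) = ¬true = false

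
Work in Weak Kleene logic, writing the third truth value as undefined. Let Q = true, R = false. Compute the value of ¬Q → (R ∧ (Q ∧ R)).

true

¬Q = ¬true = false
Q ∧ R = true ∧ false = false
R ∧ (Q ∧ R) = false ∧ false = false
¬Q → (R ∧ (Q ∧ R)) = false → false = true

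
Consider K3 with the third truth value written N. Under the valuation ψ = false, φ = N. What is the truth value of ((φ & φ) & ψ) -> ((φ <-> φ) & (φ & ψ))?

φ & φ = N & N = N
(φ & φ) & ψ = N & false = false
φ <-> φ = N <-> N = N
φ & ψ = N & false = false
(φ <-> φ) & (φ & ψ) = N & false = false
((φ & φ) & ψ) -> ((φ <-> φ) & (φ & ψ)) = false -> false = true

true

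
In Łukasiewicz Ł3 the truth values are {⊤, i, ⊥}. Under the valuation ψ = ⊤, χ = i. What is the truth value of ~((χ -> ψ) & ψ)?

χ -> ψ = i -> ⊤ = ⊤  [min(1, 1−½+1)]
(χ -> ψ) & ψ = ⊤ & ⊤ = ⊤
~((χ -> ψ) & ψ) = ~⊤ = ⊥

⊥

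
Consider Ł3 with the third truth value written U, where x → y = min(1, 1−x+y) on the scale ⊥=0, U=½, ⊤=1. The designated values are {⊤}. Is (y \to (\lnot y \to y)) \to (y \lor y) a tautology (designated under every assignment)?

Countermodel: y=U gives U, which is not designated.

No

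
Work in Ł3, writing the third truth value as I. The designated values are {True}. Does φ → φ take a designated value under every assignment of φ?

Every assignment of φ over {True, I, False} gives a value in {True}.
In particular, with φ=I: φ → φ = True.

Yes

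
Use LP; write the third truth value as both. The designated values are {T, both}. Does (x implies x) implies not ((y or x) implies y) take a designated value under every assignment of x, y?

No

Countermodel: x=T, y=T gives F, which is not designated.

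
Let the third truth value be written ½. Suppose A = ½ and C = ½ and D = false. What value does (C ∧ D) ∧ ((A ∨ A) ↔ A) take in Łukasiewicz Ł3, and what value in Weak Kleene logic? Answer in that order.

false; ½

In Łukasiewicz Ł3: C ∧ D = ½ ∧ false = false
A ∨ A = ½ ∨ ½ = ½
(A ∨ A) ↔ A = ½ ↔ ½ = true  [1 − |½−½|]
(C ∧ D) ∧ ((A ∨ A) ↔ A) = false ∧ true = false
In Weak Kleene logic: C ∧ D = ½ ∧ false = ½
A ∨ A = ½ ∨ ½ = ½
(A ∨ A) ↔ A = ½ ↔ ½ = ½
(C ∧ D) ∧ ((A ∨ A) ↔ A) = ½ ∧ ½ = ½
They differ because Łukasiewicz Ł3 and Weak Kleene logic treat ½ differently under the binary connectives.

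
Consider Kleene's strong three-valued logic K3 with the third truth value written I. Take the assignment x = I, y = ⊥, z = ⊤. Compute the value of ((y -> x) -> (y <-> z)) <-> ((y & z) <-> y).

⊥

y -> x = ⊥ -> I = ⊤  [~⊥ | I]
y <-> z = ⊥ <-> ⊤ = ⊥
(y -> x) -> (y <-> z) = ⊤ -> ⊥ = ⊥
y & z = ⊥ & ⊤ = ⊥
(y & z) <-> y = ⊥ <-> ⊥ = ⊤
((y -> x) -> (y <-> z)) <-> ((y & z) <-> y) = ⊥ <-> ⊤ = ⊥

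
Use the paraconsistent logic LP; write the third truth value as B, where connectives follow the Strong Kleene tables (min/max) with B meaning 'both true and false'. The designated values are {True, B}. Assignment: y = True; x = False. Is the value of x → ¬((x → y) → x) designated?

Yes

x → y = False → True = True
(x → y) → x = True → False = False
¬((x → y) → x) = ¬False = True
x → ¬((x → y) → x) = False → True = True
True ∈ {True, B}.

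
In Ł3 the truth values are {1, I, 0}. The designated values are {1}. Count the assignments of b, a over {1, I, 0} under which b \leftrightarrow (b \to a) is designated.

Designated under: (b=1, a=1); (b=I, a=0).

2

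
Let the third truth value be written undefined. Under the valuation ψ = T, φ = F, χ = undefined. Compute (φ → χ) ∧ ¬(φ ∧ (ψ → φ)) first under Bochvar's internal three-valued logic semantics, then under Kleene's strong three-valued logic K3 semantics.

undefined; T

In Bochvar's internal three-valued logic: φ → χ = F → undefined = undefined  [any arg is the third value ⇒ result is the third value]
ψ → φ = T → F = F
φ ∧ (ψ → φ) = F ∧ F = F
¬(φ ∧ (ψ → φ)) = ¬F = T
(φ → χ) ∧ ¬(φ ∧ (ψ → φ)) = undefined ∧ T = undefined
In Kleene's strong three-valued logic K3: φ → χ = F → undefined = T  [¬F ∨ undefined]
ψ → φ = T → F = F
φ ∧ (ψ → φ) = F ∧ F = F
¬(φ ∧ (ψ → φ)) = ¬F = T
(φ → χ) ∧ ¬(φ ∧ (ψ → φ)) = T ∧ T = T
They differ because Bochvar's internal three-valued logic and Kleene's strong three-valued logic K3 treat undefined differently under the binary connectives.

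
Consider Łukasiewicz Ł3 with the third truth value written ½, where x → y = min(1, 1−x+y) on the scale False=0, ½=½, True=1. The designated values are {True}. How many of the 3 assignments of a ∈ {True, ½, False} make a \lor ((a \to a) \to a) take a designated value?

1

a=True: True ✓
a=½: ½ ·
a=False: False ·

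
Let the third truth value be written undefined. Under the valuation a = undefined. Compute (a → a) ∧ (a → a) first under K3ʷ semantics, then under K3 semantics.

In K3ʷ: a → a = undefined → undefined = undefined  [any arg is the third value ⇒ result is the third value]
a → a = undefined → undefined = undefined
(a → a) ∧ (a → a) = undefined ∧ undefined = undefined
In K3: a → a = undefined → undefined = undefined  [¬undefined ∨ undefined]
a → a = undefined → undefined = undefined
(a → a) ∧ (a → a) = undefined ∧ undefined = undefined

undefined; undefined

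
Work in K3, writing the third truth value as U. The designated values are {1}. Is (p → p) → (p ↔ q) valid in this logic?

No

Countermodel: p=1, q=U gives U, which is not designated.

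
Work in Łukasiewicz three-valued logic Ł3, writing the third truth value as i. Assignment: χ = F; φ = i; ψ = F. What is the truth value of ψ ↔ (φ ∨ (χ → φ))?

χ → φ = F → i = T  [min(1, 1−0+½)]
φ ∨ (χ → φ) = i ∨ T = T
ψ ↔ (φ ∨ (χ → φ)) = F ↔ T = F

F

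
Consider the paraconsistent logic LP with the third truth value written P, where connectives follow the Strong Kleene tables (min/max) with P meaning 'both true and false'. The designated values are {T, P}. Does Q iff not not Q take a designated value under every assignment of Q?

Every assignment of Q over {T, P, F} gives a value in {T, P}.
In particular, with Q=P: Q iff not not Q = P.

Yes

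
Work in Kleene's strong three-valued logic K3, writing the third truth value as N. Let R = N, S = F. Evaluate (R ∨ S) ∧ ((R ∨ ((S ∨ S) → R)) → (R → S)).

N

R ∨ S = N ∨ F = N
S ∨ S = F ∨ F = F
(S ∨ S) → R = F → N = T  [¬F ∨ N]
R ∨ ((S ∨ S) → R) = N ∨ T = T
R → S = N → F = N
(R ∨ ((S ∨ S) → R)) → (R → S) = T → N = N
(R ∨ S) ∧ ((R ∨ ((S ∨ S) → R)) → (R → S)) = N ∧ N = N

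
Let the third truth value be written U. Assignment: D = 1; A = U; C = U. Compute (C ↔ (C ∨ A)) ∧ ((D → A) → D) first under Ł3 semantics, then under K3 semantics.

1; U

In Ł3: C ∨ A = U ∨ U = U
C ↔ (C ∨ A) = U ↔ U = 1
D → A = 1 → U = U
(D → A) → D = U → 1 = 1
(C ↔ (C ∨ A)) ∧ ((D → A) → D) = 1 ∧ 1 = 1
In K3: C ∨ A = U ∨ U = U
C ↔ (C ∨ A) = U ↔ U = U
D → A = 1 → U = U  [¬1 ∨ U]
(D → A) → D = U → 1 = 1
(C ↔ (C ∨ A)) ∧ ((D → A) → D) = U ∧ 1 = U
They differ because Ł3 and K3 treat U differently under implication.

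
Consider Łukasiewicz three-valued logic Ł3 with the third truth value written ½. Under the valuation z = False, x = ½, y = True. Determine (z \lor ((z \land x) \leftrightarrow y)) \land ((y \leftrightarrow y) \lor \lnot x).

False

z \land x = False \land ½ = False
(z \land x) \leftrightarrow y = False \leftrightarrow True = False
z \lor ((z \land x) \leftrightarrow y) = False \lor False = False
y \leftrightarrow y = True \leftrightarrow True = True
\lnot x = \lnot ½ = ½
(y \leftrightarrow y) \lor \lnot x = True \lor ½ = True
(z \lor ((z \land x) \leftrightarrow y)) \land ((y \leftrightarrow y) \lor \lnot x) = False \land True = False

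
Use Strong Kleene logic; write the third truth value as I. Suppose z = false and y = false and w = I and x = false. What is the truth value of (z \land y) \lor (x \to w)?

true

z \land y = false \land false = false
x \to w = false \to I = true  [\lnot false \lor I]
(z \land y) \lor (x \to w) = false \lor true = true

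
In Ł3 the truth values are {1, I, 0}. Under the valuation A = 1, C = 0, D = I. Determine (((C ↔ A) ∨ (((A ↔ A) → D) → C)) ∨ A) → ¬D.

C ↔ A = 0 ↔ 1 = 0
A ↔ A = 1 ↔ 1 = 1
(A ↔ A) → D = 1 → I = I  [min(1, 1−1+½)]
((A ↔ A) → D) → C = I → 0 = I
(C ↔ A) ∨ (((A ↔ A) → D) → C) = 0 ∨ I = I
((C ↔ A) ∨ (((A ↔ A) → D) → C)) ∨ A = I ∨ 1 = 1
¬D = ¬I = I
(((C ↔ A) ∨ (((A ↔ A) → D) → C)) ∨ A) → ¬D = 1 → I = I

I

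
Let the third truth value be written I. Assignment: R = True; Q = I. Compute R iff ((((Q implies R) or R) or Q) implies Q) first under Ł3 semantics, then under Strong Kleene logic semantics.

In Ł3: Q implies R = I implies True = True
(Q implies R) or R = True or True = True
((Q implies R) or R) or Q = True or I = True
(((Q implies R) or R) or Q) implies Q = True implies I = I
R iff ((((Q implies R) or R) or Q) implies Q) = True iff I = I
In Strong Kleene logic: Q implies R = I implies True = True  [not I or True]
(Q implies R) or R = True or True = True
((Q implies R) or R) or Q = True or I = True
(((Q implies R) or R) or Q) implies Q = True implies I = I
R iff ((((Q implies R) or R) or Q) implies Q) = True iff I = I

I; I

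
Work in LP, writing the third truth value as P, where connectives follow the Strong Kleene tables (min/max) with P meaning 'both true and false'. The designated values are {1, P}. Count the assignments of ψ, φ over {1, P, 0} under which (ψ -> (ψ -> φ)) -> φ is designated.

Of the 9 assignments, 8 give a value in {1, P}.

8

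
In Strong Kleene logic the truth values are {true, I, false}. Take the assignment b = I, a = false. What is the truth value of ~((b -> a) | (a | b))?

I

b -> a = I -> false = I
a | b = false | I = I
(b -> a) | (a | b) = I | I = I
~((b -> a) | (a | b)) = ~I = I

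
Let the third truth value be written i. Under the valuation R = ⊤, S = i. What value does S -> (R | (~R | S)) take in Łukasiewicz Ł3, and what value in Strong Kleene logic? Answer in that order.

In Łukasiewicz Ł3: ~R = ~⊤ = ⊥
~R | S = ⊥ | i = i
R | (~R | S) = ⊤ | i = ⊤
S -> (R | (~R | S)) = i -> ⊤ = ⊤  [min(1, 1−½+1)]
In Strong Kleene logic: ~R = ~⊤ = ⊥
~R | S = ⊥ | i = i
R | (~R | S) = ⊤ | i = ⊤
S -> (R | (~R | S)) = i -> ⊤ = ⊤  [~i | ⊤]

⊤; ⊤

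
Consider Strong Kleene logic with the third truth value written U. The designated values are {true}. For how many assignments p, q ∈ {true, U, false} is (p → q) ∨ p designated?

7

Of the 9 assignments, 7 give a value in {true}.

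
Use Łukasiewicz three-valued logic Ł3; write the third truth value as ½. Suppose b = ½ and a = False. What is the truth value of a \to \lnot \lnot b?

True

\lnot b = \lnot ½ = ½
\lnot \lnot b = \lnot ½ = ½
a \to \lnot \lnot b = False \to ½ = True  [min(1, 1−0+½)]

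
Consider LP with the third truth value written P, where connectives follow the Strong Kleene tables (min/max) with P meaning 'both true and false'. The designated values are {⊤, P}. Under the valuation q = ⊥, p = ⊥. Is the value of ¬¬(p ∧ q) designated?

p ∧ q = ⊥ ∧ ⊥ = ⊥
¬(p ∧ q) = ¬⊥ = ⊤
¬¬(p ∧ q) = ¬⊤ = ⊥
⊥ ∉ {⊤, P}.

No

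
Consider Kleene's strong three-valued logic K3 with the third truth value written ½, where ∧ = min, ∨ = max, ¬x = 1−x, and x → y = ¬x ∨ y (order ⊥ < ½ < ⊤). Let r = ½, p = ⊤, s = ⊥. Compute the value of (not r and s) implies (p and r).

not r = not ½ = ½
not r and s = ½ and ⊥ = ⊥
p and r = ⊤ and ½ = ½
(not r and s) implies (p and r) = ⊥ implies ½ = ⊤  [not ⊥ or ½]

⊤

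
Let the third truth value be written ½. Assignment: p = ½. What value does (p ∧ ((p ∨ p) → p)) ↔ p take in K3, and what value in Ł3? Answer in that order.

In K3: p ∨ p = ½ ∨ ½ = ½
(p ∨ p) → p = ½ → ½ = ½  [¬½ ∨ ½]
p ∧ ((p ∨ p) → p) = ½ ∧ ½ = ½
(p ∧ ((p ∨ p) → p)) ↔ p = ½ ↔ ½ = ½
In Ł3: p ∨ p = ½ ∨ ½ = ½
(p ∨ p) → p = ½ → ½ = true
p ∧ ((p ∨ p) → p) = ½ ∧ true = ½
(p ∧ ((p ∨ p) → p)) ↔ p = ½ ↔ ½ = true
They differ because K3 and Ł3 treat ½ differently under implication.

½; true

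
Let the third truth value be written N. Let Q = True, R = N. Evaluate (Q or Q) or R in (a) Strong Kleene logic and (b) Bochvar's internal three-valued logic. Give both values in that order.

In Strong Kleene logic: Q or Q = True or True = True
(Q or Q) or R = True or N = True
In Bochvar's internal three-valued logic: Q or Q = True or True = True
(Q or Q) or R = True or N = N
They differ because Strong Kleene logic and Bochvar's internal three-valued logic treat N differently under the binary connectives.

True; N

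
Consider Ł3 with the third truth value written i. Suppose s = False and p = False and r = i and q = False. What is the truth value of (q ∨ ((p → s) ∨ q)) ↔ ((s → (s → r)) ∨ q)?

p → s = False → False = True
(p → s) ∨ q = True ∨ False = True
q ∨ ((p → s) ∨ q) = False ∨ True = True
s → r = False → i = True
s → (s → r) = False → True = True
(s → (s → r)) ∨ q = True ∨ False = True
(q ∨ ((p → s) ∨ q)) ↔ ((s → (s → r)) ∨ q) = True ↔ True = True

True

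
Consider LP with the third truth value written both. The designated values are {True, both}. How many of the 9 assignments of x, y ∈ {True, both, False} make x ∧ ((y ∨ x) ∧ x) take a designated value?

Of the 9 assignments, 6 give a value in {True, both}.

6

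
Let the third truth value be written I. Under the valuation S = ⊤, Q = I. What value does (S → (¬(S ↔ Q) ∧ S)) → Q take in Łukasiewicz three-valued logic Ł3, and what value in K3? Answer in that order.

⊤; I

In Łukasiewicz three-valued logic Ł3: S ↔ Q = ⊤ ↔ I = I  [1 − |1−½|]
¬(S ↔ Q) = ¬I = I
¬(S ↔ Q) ∧ S = I ∧ ⊤ = I
S → (¬(S ↔ Q) ∧ S) = ⊤ → I = I
(S → (¬(S ↔ Q) ∧ S)) → Q = I → I = ⊤
In K3: S ↔ Q = ⊤ ↔ I = I
¬(S ↔ Q) = ¬I = I
¬(S ↔ Q) ∧ S = I ∧ ⊤ = I
S → (¬(S ↔ Q) ∧ S) = ⊤ → I = I
(S → (¬(S ↔ Q) ∧ S)) → Q = I → I = I
They differ because Łukasiewicz three-valued logic Ł3 and K3 treat I differently under implication.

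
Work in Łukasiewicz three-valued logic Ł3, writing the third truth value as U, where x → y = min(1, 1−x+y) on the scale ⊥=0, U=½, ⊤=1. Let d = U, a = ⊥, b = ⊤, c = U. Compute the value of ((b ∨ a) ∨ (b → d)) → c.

b ∨ a = ⊤ ∨ ⊥ = ⊤
b → d = ⊤ → U = U  [min(1, 1−1+½)]
(b ∨ a) ∨ (b → d) = ⊤ ∨ U = ⊤
((b ∨ a) ∨ (b → d)) → c = ⊤ → U = U

U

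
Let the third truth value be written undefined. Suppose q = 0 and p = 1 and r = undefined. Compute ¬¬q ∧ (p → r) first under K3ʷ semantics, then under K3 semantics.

undefined; 0

In K3ʷ: ¬q = ¬0 = 1
¬¬q = ¬1 = 0
p → r = 1 → undefined = undefined  [any arg is the third value ⇒ result is the third value]
¬¬q ∧ (p → r) = 0 ∧ undefined = undefined
In K3: ¬q = ¬0 = 1
¬¬q = ¬1 = 0
p → r = 1 → undefined = undefined
¬¬q ∧ (p → r) = 0 ∧ undefined = 0
They differ because K3ʷ and K3 treat undefined differently under the binary connectives.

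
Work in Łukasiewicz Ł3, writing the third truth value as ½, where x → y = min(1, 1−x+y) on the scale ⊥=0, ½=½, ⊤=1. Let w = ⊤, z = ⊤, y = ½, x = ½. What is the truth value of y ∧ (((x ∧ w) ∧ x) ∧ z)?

x ∧ w = ½ ∧ ⊤ = ½
(x ∧ w) ∧ x = ½ ∧ ½ = ½
((x ∧ w) ∧ x) ∧ z = ½ ∧ ⊤ = ½
y ∧ (((x ∧ w) ∧ x) ∧ z) = ½ ∧ ½ = ½

½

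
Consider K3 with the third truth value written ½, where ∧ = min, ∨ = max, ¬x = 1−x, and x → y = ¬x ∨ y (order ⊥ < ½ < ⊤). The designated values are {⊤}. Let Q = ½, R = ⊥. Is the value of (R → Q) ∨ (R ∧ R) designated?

R → Q = ⊥ → ½ = ⊤  [¬⊥ ∨ ½]
R ∧ R = ⊥ ∧ ⊥ = ⊥
(R → Q) ∨ (R ∧ R) = ⊤ ∨ ⊥ = ⊤
⊤ ∈ {⊤}.

Yes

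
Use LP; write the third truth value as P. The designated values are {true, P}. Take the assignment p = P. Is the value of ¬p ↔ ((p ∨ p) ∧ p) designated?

Yes

¬p = ¬P = P
p ∨ p = P ∨ P = P
(p ∨ p) ∧ p = P ∧ P = P
¬p ↔ ((p ∨ p) ∧ p) = P ↔ P = P
P ∈ {true, P}.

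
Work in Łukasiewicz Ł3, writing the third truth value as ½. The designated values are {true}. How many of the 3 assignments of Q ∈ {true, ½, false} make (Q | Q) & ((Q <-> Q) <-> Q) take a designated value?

Q=true: true ✓
Q=½: ½ ·
Q=false: false ·

1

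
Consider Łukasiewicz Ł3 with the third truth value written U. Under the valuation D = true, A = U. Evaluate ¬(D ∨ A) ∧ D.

false

D ∨ A = true ∨ U = true
¬(D ∨ A) = ¬true = false
¬(D ∨ A) ∧ D = false ∧ true = false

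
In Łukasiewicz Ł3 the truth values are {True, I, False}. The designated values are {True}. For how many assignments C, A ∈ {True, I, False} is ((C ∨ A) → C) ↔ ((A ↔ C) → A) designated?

Designated under: (C=True, A=True); (C=True, A=I); (C=True, A=False).

3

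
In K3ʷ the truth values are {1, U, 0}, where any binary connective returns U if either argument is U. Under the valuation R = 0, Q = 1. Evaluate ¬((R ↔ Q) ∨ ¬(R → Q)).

1

R ↔ Q = 0 ↔ 1 = 0
R → Q = 0 → 1 = 1
¬(R → Q) = ¬1 = 0
(R ↔ Q) ∨ ¬(R → Q) = 0 ∨ 0 = 0
¬((R ↔ Q) ∨ ¬(R → Q)) = ¬0 = 1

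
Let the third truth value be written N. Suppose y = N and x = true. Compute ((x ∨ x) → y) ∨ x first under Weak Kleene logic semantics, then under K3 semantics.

In Weak Kleene logic: x ∨ x = true ∨ true = true
(x ∨ x) → y = true → N = N
((x ∨ x) → y) ∨ x = N ∨ true = N
In K3: x ∨ x = true ∨ true = true
(x ∨ x) → y = true → N = N  [¬true ∨ N]
((x ∨ x) → y) ∨ x = N ∨ true = true
They differ because Weak Kleene logic and K3 treat N differently under the binary connectives.

N; true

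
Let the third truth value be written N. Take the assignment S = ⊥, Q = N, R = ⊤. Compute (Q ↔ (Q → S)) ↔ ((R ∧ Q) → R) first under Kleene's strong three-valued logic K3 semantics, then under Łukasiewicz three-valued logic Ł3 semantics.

N; ⊤

In Kleene's strong three-valued logic K3: Q → S = N → ⊥ = N  [¬N ∨ ⊥]
Q ↔ (Q → S) = N ↔ N = N
R ∧ Q = ⊤ ∧ N = N
(R ∧ Q) → R = N → ⊤ = ⊤
(Q ↔ (Q → S)) ↔ ((R ∧ Q) → R) = N ↔ ⊤ = N
In Łukasiewicz three-valued logic Ł3: Q → S = N → ⊥ = N  [min(1, 1−½+0)]
Q ↔ (Q → S) = N ↔ N = ⊤
R ∧ Q = ⊤ ∧ N = N
(R ∧ Q) → R = N → ⊤ = ⊤
(Q ↔ (Q → S)) ↔ ((R ∧ Q) → R) = ⊤ ↔ ⊤ = ⊤
They differ because Kleene's strong three-valued logic K3 and Łukasiewicz three-valued logic Ł3 treat N differently under implication.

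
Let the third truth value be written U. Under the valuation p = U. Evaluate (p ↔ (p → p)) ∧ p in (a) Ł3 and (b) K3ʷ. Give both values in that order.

In Ł3: p → p = U → U = ⊤  [min(1, 1−½+½)]
p ↔ (p → p) = U ↔ ⊤ = U
(p ↔ (p → p)) ∧ p = U ∧ U = U
In K3ʷ: p → p = U → U = U
p ↔ (p → p) = U ↔ U = U
(p ↔ (p → p)) ∧ p = U ∧ U = U

U; U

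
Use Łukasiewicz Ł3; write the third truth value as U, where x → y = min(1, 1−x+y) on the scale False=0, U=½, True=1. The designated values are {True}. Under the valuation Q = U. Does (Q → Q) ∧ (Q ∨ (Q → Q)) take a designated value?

Q → Q = U → U = True
Q → Q = U → U = True
Q ∨ (Q → Q) = U ∨ True = True
(Q → Q) ∧ (Q ∨ (Q → Q)) = True ∧ True = True
True ∈ {True}.

Yes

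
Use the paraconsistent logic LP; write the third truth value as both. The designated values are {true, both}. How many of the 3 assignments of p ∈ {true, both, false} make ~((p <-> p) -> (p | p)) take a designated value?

2

p=true: false ·
p=both: both ✓
p=false: true ✓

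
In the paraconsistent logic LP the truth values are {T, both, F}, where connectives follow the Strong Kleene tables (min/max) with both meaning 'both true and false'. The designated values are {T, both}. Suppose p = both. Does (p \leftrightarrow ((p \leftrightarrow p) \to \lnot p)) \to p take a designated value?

p \leftrightarrow p = both \leftrightarrow both = both
\lnot p = \lnot both = both
(p \leftrightarrow p) \to \lnot p = both \to both = both  [\lnot both \lor both]
p \leftrightarrow ((p \leftrightarrow p) \to \lnot p) = both \leftrightarrow both = both
(p \leftrightarrow ((p \leftrightarrow p) \to \lnot p)) \to p = both \to both = both
both ∈ {T, both}.

Yes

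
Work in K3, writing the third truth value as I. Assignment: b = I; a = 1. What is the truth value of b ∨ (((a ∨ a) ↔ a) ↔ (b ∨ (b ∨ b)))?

I

a ∨ a = 1 ∨ 1 = 1
(a ∨ a) ↔ a = 1 ↔ 1 = 1
b ∨ b = I ∨ I = I
b ∨ (b ∨ b) = I ∨ I = I
((a ∨ a) ↔ a) ↔ (b ∨ (b ∨ b)) = 1 ↔ I = I
b ∨ (((a ∨ a) ↔ a) ↔ (b ∨ (b ∨ b))) = I ∨ I = I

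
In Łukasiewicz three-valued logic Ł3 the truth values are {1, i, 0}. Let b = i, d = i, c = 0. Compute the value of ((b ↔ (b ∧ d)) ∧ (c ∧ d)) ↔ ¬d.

b ∧ d = i ∧ i = i
b ↔ (b ∧ d) = i ↔ i = 1  [1 − |½−½|]
c ∧ d = 0 ∧ i = 0
(b ↔ (b ∧ d)) ∧ (c ∧ d) = 1 ∧ 0 = 0
¬d = ¬i = i
((b ↔ (b ∧ d)) ∧ (c ∧ d)) ↔ ¬d = 0 ↔ i = i

i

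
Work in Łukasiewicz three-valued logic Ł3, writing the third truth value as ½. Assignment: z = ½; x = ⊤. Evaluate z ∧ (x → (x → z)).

x → z = ⊤ → ½ = ½  [min(1, 1−1+½)]
x → (x → z) = ⊤ → ½ = ½
z ∧ (x → (x → z)) = ½ ∧ ½ = ½

½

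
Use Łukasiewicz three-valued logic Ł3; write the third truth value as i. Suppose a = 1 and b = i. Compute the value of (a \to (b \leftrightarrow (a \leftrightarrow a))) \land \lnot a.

0

a \leftrightarrow a = 1 \leftrightarrow 1 = 1
b \leftrightarrow (a \leftrightarrow a) = i \leftrightarrow 1 = i  [1 − |½−1|]
a \to (b \leftrightarrow (a \leftrightarrow a)) = 1 \to i = i
\lnot a = \lnot 1 = 0
(a \to (b \leftrightarrow (a \leftrightarrow a))) \land \lnot a = i \land 0 = 0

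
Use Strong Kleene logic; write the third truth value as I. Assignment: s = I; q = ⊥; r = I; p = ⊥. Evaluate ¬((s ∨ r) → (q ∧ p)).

s ∨ r = I ∨ I = I
q ∧ p = ⊥ ∧ ⊥ = ⊥
(s ∨ r) → (q ∧ p) = I → ⊥ = I  [¬I ∨ ⊥]
¬((s ∨ r) → (q ∧ p)) = ¬I = I

I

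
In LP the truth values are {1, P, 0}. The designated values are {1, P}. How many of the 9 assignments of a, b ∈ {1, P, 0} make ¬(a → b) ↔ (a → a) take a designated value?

5

Of the 9 assignments, 5 give a value in {1, P}.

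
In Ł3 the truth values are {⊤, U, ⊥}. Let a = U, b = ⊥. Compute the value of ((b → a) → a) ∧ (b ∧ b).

⊥

b → a = ⊥ → U = ⊤  [min(1, 1−0+½)]
(b → a) → a = ⊤ → U = U
b ∧ b = ⊥ ∧ ⊥ = ⊥
((b → a) → a) ∧ (b ∧ b) = U ∧ ⊥ = ⊥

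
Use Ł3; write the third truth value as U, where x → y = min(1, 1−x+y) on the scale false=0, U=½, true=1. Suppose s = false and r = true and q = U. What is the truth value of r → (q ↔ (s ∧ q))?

s ∧ q = false ∧ U = false
q ↔ (s ∧ q) = U ↔ false = U  [1 − |½−0|]
r → (q ↔ (s ∧ q)) = true → U = U

U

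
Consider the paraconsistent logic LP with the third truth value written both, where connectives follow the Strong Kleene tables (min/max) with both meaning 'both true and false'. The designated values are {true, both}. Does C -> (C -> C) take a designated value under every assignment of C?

Every assignment of C over {true, both, false} gives a value in {true, both}.
In particular, with C=both: C -> (C -> C) = both.

Yes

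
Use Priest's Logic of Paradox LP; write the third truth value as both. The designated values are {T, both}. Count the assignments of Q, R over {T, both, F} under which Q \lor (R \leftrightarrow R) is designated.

9

Of the 9 assignments, 9 give a value in {T, both}.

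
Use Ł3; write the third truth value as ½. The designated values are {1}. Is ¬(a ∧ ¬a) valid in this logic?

No

Countermodel: a=½ gives ½, which is not designated.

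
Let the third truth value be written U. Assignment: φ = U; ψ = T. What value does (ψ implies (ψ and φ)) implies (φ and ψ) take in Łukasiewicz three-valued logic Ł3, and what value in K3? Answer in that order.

In Łukasiewicz three-valued logic Ł3: ψ and φ = T and U = U
ψ implies (ψ and φ) = T implies U = U
φ and ψ = U and T = U
(ψ implies (ψ and φ)) implies (φ and ψ) = U implies U = T
In K3: ψ and φ = T and U = U
ψ implies (ψ and φ) = T implies U = U
φ and ψ = U and T = U
(ψ implies (ψ and φ)) implies (φ and ψ) = U implies U = U
They differ because Łukasiewicz three-valued logic Ł3 and K3 treat U differently under implication.

T; U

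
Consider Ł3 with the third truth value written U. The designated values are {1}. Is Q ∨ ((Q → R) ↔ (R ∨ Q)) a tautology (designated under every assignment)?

Countermodel: Q=U, R=U gives U, which is not designated.

No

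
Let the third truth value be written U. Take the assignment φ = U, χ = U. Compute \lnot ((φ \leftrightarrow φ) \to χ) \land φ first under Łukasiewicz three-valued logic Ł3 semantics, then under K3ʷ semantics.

In Łukasiewicz three-valued logic Ł3: φ \leftrightarrow φ = U \leftrightarrow U = True  [1 − |½−½|]
(φ \leftrightarrow φ) \to χ = True \to U = U
\lnot ((φ \leftrightarrow φ) \to χ) = \lnot U = U
\lnot ((φ \leftrightarrow φ) \to χ) \land φ = U \land U = U
In K3ʷ: φ \leftrightarrow φ = U \leftrightarrow U = U
(φ \leftrightarrow φ) \to χ = U \to U = U  [any arg is the third value ⇒ result is the third value]
\lnot ((φ \leftrightarrow φ) \to χ) = \lnot U = U
\lnot ((φ \leftrightarrow φ) \to χ) \land φ = U \land U = U

U; U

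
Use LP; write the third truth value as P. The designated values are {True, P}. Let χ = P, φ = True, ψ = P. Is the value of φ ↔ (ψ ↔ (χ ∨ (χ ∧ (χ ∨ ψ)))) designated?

Yes

χ ∨ ψ = P ∨ P = P
χ ∧ (χ ∨ ψ) = P ∧ P = P
χ ∨ (χ ∧ (χ ∨ ψ)) = P ∨ P = P
ψ ↔ (χ ∨ (χ ∧ (χ ∨ ψ))) = P ↔ P = P
φ ↔ (ψ ↔ (χ ∨ (χ ∧ (χ ∨ ψ)))) = True ↔ P = P
P ∈ {True, P}.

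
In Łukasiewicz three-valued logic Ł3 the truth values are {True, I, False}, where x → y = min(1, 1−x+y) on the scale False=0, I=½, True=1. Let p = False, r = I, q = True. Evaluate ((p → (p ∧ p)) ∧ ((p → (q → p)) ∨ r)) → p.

p ∧ p = False ∧ False = False
p → (p ∧ p) = False → False = True
q → p = True → False = False
p → (q → p) = False → False = True
(p → (q → p)) ∨ r = True ∨ I = True
(p → (p ∧ p)) ∧ ((p → (q → p)) ∨ r) = True ∧ True = True
((p → (p ∧ p)) ∧ ((p → (q → p)) ∨ r)) → p = True → False = False

False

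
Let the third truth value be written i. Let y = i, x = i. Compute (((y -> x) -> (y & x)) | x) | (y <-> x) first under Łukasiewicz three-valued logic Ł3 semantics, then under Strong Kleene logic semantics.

⊤; i

In Łukasiewicz three-valued logic Ł3: y -> x = i -> i = ⊤
y & x = i & i = i
(y -> x) -> (y & x) = ⊤ -> i = i
((y -> x) -> (y & x)) | x = i | i = i
y <-> x = i <-> i = ⊤
(((y -> x) -> (y & x)) | x) | (y <-> x) = i | ⊤ = ⊤
In Strong Kleene logic: y -> x = i -> i = i  [~i | i]
y & x = i & i = i
(y -> x) -> (y & x) = i -> i = i
((y -> x) -> (y & x)) | x = i | i = i
y <-> x = i <-> i = i
(((y -> x) -> (y & x)) | x) | (y <-> x) = i | i = i
They differ because Łukasiewicz three-valued logic Ł3 and Strong Kleene logic treat i differently under implication.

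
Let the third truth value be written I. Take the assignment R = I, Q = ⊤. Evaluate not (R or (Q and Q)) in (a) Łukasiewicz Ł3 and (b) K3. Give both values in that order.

⊥; ⊥

In Łukasiewicz Ł3: Q and Q = ⊤ and ⊤ = ⊤
R or (Q and Q) = I or ⊤ = ⊤
not (R or (Q and Q)) = not ⊤ = ⊥
In K3: Q and Q = ⊤ and ⊤ = ⊤
R or (Q and Q) = I or ⊤ = ⊤
not (R or (Q and Q)) = not ⊤ = ⊥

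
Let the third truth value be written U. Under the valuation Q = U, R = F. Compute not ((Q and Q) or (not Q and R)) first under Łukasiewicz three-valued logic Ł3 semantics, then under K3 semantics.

U; U

In Łukasiewicz three-valued logic Ł3: Q and Q = U and U = U
not Q = not U = U
not Q and R = U and F = F
(Q and Q) or (not Q and R) = U or F = U
not ((Q and Q) or (not Q and R)) = not U = U
In K3: Q and Q = U and U = U
not Q = not U = U
not Q and R = U and F = F
(Q and Q) or (not Q and R) = U or F = U
not ((Q and Q) or (not Q and R)) = not U = U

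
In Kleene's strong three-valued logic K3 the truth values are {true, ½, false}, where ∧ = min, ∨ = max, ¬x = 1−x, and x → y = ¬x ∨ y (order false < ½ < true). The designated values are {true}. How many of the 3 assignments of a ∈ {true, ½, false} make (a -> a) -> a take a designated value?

a=true: true ✓
a=½: ½ ·
a=false: false ·

1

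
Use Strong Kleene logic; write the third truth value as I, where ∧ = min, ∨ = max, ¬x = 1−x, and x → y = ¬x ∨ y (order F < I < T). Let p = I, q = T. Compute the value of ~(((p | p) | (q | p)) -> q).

F

p | p = I | I = I
q | p = T | I = T
(p | p) | (q | p) = I | T = T
((p | p) | (q | p)) -> q = T -> T = T
~(((p | p) | (q | p)) -> q) = ~T = F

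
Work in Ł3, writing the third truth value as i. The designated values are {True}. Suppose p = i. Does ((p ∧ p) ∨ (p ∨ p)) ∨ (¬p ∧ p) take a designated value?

p ∧ p = i ∧ i = i
p ∨ p = i ∨ i = i
(p ∧ p) ∨ (p ∨ p) = i ∨ i = i
¬p = ¬i = i
¬p ∧ p = i ∧ i = i
((p ∧ p) ∨ (p ∨ p)) ∨ (¬p ∧ p) = i ∨ i = i
i ∉ {True}.

No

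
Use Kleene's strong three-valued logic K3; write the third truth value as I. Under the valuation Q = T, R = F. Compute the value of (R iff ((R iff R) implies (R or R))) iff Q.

R iff R = F iff F = T
R or R = F or F = F
(R iff R) implies (R or R) = T implies F = F
R iff ((R iff R) implies (R or R)) = F iff F = T
(R iff ((R iff R) implies (R or R))) iff Q = T iff T = T

T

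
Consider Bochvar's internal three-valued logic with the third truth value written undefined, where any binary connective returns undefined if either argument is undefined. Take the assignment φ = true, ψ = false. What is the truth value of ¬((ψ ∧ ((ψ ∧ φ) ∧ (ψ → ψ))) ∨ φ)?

ψ ∧ φ = false ∧ true = false
ψ → ψ = false → false = true
(ψ ∧ φ) ∧ (ψ → ψ) = false ∧ true = false
ψ ∧ ((ψ ∧ φ) ∧ (ψ → ψ)) = false ∧ false = false
(ψ ∧ ((ψ ∧ φ) ∧ (ψ → ψ))) ∨ φ = false ∨ true = true
¬((ψ ∧ ((ψ ∧ φ) ∧ (ψ → ψ))) ∨ φ) = ¬true = false

false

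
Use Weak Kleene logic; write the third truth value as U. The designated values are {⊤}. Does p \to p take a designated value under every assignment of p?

No

Countermodel: p=U gives U, which is not designated.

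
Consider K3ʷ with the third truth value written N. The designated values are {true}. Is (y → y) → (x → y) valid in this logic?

Countermodel: y=true, x=N gives N, which is not designated.

No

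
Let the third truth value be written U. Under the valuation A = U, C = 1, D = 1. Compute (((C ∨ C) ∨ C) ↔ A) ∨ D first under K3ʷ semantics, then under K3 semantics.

In K3ʷ: C ∨ C = 1 ∨ 1 = 1
(C ∨ C) ∨ C = 1 ∨ 1 = 1
((C ∨ C) ∨ C) ↔ A = 1 ↔ U = U
(((C ∨ C) ∨ C) ↔ A) ∨ D = U ∨ 1 = U
In K3: C ∨ C = 1 ∨ 1 = 1
(C ∨ C) ∨ C = 1 ∨ 1 = 1
((C ∨ C) ∨ C) ↔ A = 1 ↔ U = U
(((C ∨ C) ∨ C) ↔ A) ∨ D = U ∨ 1 = 1
They differ because K3ʷ and K3 treat U differently under the binary connectives.

U; 1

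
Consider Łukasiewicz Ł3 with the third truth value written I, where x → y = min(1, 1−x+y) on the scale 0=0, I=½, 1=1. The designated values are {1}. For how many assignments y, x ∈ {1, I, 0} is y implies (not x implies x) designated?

7

Of the 9 assignments, 7 give a value in {1}.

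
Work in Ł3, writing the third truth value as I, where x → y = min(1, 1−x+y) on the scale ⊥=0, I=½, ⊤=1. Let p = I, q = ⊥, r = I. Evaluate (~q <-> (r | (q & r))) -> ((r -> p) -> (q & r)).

I

~q = ~⊥ = ⊤
q & r = ⊥ & I = ⊥
r | (q & r) = I | ⊥ = I
~q <-> (r | (q & r)) = ⊤ <-> I = I  [1 − |1−½|]
r -> p = I -> I = ⊤
q & r = ⊥ & I = ⊥
(r -> p) -> (q & r) = ⊤ -> ⊥ = ⊥
(~q <-> (r | (q & r))) -> ((r -> p) -> (q & r)) = I -> ⊥ = I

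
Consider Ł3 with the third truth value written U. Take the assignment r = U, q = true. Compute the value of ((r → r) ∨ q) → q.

r → r = U → U = true  [min(1, 1−½+½)]
(r → r) ∨ q = true ∨ true = true
((r → r) ∨ q) → q = true → true = true

true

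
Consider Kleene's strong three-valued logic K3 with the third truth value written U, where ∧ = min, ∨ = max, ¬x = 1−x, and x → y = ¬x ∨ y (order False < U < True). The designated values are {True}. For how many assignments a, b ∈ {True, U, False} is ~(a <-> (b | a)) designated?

1

Designated under: (a=False, b=True).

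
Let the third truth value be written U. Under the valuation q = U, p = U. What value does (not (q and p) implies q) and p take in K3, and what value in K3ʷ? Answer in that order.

U; U

In K3: q and p = U and U = U
not (q and p) = not U = U
not (q and p) implies q = U implies U = U  [not U or U]
(not (q and p) implies q) and p = U and U = U
In K3ʷ: q and p = U and U = U
not (q and p) = not U = U
not (q and p) implies q = U implies U = U  [any arg is the third value ⇒ result is the third value]
(not (q and p) implies q) and p = U and U = U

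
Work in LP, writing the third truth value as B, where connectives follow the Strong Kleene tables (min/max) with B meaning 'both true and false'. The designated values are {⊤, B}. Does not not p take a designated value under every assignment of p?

Countermodel: p=⊥ gives ⊥, which is not designated.

No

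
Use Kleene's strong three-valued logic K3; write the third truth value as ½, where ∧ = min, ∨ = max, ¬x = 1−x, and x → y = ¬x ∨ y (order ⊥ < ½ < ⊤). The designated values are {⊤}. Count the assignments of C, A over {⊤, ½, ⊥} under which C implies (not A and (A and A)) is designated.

3

Designated under: (C=⊥, A=⊤); (C=⊥, A=½); (C=⊥, A=⊥).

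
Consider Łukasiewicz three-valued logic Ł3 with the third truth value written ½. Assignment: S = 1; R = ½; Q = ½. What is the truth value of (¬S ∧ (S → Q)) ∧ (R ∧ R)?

0

¬S = ¬1 = 0
S → Q = 1 → ½ = ½  [min(1, 1−1+½)]
¬S ∧ (S → Q) = 0 ∧ ½ = 0
R ∧ R = ½ ∧ ½ = ½
(¬S ∧ (S → Q)) ∧ (R ∧ R) = 0 ∧ ½ = 0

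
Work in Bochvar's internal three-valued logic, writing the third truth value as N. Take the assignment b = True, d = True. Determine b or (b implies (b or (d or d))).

True

d or d = True or True = True
b or (d or d) = True or True = True
b implies (b or (d or d)) = True implies True = True
b or (b implies (b or (d or d))) = True or True = True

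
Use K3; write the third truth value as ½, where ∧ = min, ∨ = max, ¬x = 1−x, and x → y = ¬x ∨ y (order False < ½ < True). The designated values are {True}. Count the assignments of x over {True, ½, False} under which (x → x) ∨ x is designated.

2

x=True: True ✓
x=½: ½ ·
x=False: True ✓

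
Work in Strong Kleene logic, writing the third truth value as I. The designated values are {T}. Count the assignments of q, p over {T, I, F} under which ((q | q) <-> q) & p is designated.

2

Designated under: (q=T, p=T); (q=F, p=T).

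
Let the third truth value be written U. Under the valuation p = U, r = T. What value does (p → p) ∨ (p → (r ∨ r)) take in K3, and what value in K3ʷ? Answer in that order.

T; U

In K3: p → p = U → U = U
r ∨ r = T ∨ T = T
p → (r ∨ r) = U → T = T
(p → p) ∨ (p → (r ∨ r)) = U ∨ T = T
In K3ʷ: p → p = U → U = U  [any arg is the third value ⇒ result is the third value]
r ∨ r = T ∨ T = T
p → (r ∨ r) = U → T = U
(p → p) ∨ (p → (r ∨ r)) = U ∨ U = U
They differ because K3 and K3ʷ treat U differently under the binary connectives.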